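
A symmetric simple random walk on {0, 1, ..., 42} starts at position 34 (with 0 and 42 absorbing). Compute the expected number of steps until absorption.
E[τ | X_0 = 34] = 272

Let v_k = E[τ | X_0 = k]. Boundary: v_0 = v_42 = 0. Recurrence: v_k = 1 + (v_{k-1} + v_{k+1})/2 for 1 ≤ k ≤ 41. The particular solution to v_k − (v_{k-1} + v_{k+1})/2 = 1 is v_k = −k^2. Adding homogeneous solution A + B k and matching boundaries gives v_k = k (42 − k). Substituting k = 34: v_34 = 34 · 8 = 272.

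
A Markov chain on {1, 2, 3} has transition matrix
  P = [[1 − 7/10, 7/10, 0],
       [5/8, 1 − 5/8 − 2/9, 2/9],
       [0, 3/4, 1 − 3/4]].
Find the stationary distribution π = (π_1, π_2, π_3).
π = (135/331, 756/1655, 224/1655)

This is a birth-death chain on three states, which satisfies detailed balance: π_1 · P_{12} = π_2 · P_{21} and π_2 · P_{23} = π_3 · P_{32}.
From π_1 · 7/10 = π_2 · 5/8: π_2/π_1 = (7/10)/(5/8) = 28/25.
From π_2 · 2/9 = π_3 · 3/4: π_3/π_2 = (2/9)/(3/4) = 8/27.
Take π_1 proportional to 1; then unnormalized π = (1, 28/25, 224/675). Normalize by dividing by the sum 331/135:
  π = (135/331, 756/1655, 224/1655).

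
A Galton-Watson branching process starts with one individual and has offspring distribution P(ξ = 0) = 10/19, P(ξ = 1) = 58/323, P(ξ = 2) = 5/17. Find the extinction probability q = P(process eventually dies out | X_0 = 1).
q = 1

Mean offspring μ = 0·10/19 + 1·58/323 + 2·5/17 = 248/323 ≤ 1. For μ ≤ 1 with offspring not concentrated at 1, the Galton-Watson process goes extinct almost surely, so q = 1.
(Algebraic check: The pgf is f(s) = 10/19 + 58/323·s + 5/17·s². The extinction probability q is the smallest fixed point of f in [0, 1]. Setting s = f(s):
  5/17·s² + (58/323 − 1)·s + 10/19 = 0
  5/17·s² − (10/19 + 5/17)·s + 10/19 = 0
which factors as (s − 1)·(5/17·s − 10/19) = 0, giving roots s = 1 and s = (10/19)/(5/17) = 34/19. Since 34/19 ≥ 1, the smallest root in [0, 1] is s = 1.)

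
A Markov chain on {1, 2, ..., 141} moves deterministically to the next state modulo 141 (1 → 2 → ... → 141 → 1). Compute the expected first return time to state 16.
E[T_16 | X_0 = 16] = 141

The chain cycles deterministically, so starting at state 16 it returns in exactly 141 steps. Equivalently, the stationary distribution is uniform π_j = 1/141 for every state j, so by Kac's formula E[T_16] = 1/π_16 = 141.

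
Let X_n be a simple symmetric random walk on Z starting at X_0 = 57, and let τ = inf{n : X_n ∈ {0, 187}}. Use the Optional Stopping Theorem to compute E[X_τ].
E[X_τ] = 57

X_n is a martingale and τ is a bounded-mean stopping time (indeed τ is finite a.s. with bounded expectation since the walk is in a bounded region). By the OST, E[X_τ] = E[X_0] = 57. Equivalently: E[X_τ] = 187 · P(hit 187 first) + 0 · P(hit 0 first) = 187 · (57/187) = 57.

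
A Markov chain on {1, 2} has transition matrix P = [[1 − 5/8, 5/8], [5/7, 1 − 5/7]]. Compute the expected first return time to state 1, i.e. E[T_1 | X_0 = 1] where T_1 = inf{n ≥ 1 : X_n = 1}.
E[T_1 | X_0 = 1] = 1/π_1 = 15/8

For an irreducible recurrent Markov chain with stationary distribution π, E[T_i | X_0 = i] = 1/π_i (Kac's formula). Here π_1 = (5/7)/(5/8 + 5/7) = (5/7)/(75/56) = 8/15, so E[T_1 | X_0 = 1] = 1/π_1 = (5/8 + 5/7)/(5/7) = (75/56)/(5/7) = 15/8.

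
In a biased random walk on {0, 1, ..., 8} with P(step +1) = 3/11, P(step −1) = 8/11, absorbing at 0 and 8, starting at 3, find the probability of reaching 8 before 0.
P(hit 8 before 0) = (1 − (8/3)^3) / (1 − (8/3)^8) = 23571/3354131

Let u_k denote P(reach 8 before 0 | start at k). Boundary: u_0 = 0, u_8 = 1. Recurrence: u_k = 3/11·u_{k+1} + 8/11·u_{k-1} for 1 ≤ k ≤ 7. Try u_k = A + B·r^k with r = q/p = (8/11)/(3/11) = 8/3. Substitution satisfies the recurrence; boundary conditions give:
  u_k = (1 − r^k) / (1 − r^N) = (1 − (8/3)^3) / (1 − (8/3)^8) = 23571/3354131.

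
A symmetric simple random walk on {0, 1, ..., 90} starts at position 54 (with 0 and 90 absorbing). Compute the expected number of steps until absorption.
E[τ | X_0 = 54] = 1944

Let v_k = E[τ | X_0 = k]. Boundary: v_0 = v_90 = 0. Recurrence: v_k = 1 + (v_{k-1} + v_{k+1})/2 for 1 ≤ k ≤ 89. The particular solution to v_k − (v_{k-1} + v_{k+1})/2 = 1 is v_k = −k^2. Adding homogeneous solution A + B k and matching boundaries gives v_k = k (90 − k). Substituting k = 54: v_54 = 54 · 36 = 1944.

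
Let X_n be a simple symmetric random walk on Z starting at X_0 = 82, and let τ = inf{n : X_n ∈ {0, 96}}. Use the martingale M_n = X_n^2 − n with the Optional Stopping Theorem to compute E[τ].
E[τ] = 1148

M_n = X_n^2 − n is a martingale (since E[X_{n+1}^2 | F_n] = X_n^2 + 1). By OST (τ has finite mean in a bounded region), E[M_τ] = E[M_0] = X_0^2 − 0 = 82^2 = 6724. Also E[M_τ] = E[X_τ^2] − E[τ]. The walk exits at 0 or 96, with P(hit 96 first) = 82/96, so E[X_τ^2] = 96^2 · 82/96 + 0 = 7872. Thus E[τ] = E[X_τ^2] − E[M_τ] = 7872 − 6724 = 1148 = 82(96 − 82) = 1148.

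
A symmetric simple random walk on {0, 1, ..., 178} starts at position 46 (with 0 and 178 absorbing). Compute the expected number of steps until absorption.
E[τ | X_0 = 46] = 6072

Let v_k = E[τ | X_0 = k]. Boundary: v_0 = v_178 = 0. Recurrence: v_k = 1 + (v_{k-1} + v_{k+1})/2 for 1 ≤ k ≤ 177. The particular solution to v_k − (v_{k-1} + v_{k+1})/2 = 1 is v_k = −k^2. Adding homogeneous solution A + B k and matching boundaries gives v_k = k (178 − k). Substituting k = 46: v_46 = 46 · 132 = 6072.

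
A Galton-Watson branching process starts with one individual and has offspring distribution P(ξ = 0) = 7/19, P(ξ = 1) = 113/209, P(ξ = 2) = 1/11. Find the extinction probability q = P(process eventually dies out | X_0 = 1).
q = 1

Mean offspring μ = 0·7/19 + 1·113/209 + 2·1/11 = 151/209 ≤ 1. For μ ≤ 1 with offspring not concentrated at 1, the Galton-Watson process goes extinct almost surely, so q = 1.
(Algebraic check: The pgf is f(s) = 7/19 + 113/209·s + 1/11·s². The extinction probability q is the smallest fixed point of f in [0, 1]. Setting s = f(s):
  1/11·s² + (113/209 − 1)·s + 7/19 = 0
  1/11·s² − (7/19 + 1/11)·s + 7/19 = 0
which factors as (s − 1)·(1/11·s − 7/19) = 0, giving roots s = 1 and s = (7/19)/(1/11) = 77/19. Since 77/19 ≥ 1, the smallest root in [0, 1] is s = 1.)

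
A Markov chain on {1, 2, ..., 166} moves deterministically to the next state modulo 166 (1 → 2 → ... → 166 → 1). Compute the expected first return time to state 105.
E[T_105 | X_0 = 105] = 166

The chain cycles deterministically, so starting at state 105 it returns in exactly 166 steps. Equivalently, the stationary distribution is uniform π_j = 1/166 for every state j, so by Kac's formula E[T_105] = 1/π_105 = 166.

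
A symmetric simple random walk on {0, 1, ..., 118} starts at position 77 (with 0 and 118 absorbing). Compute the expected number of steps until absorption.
E[τ | X_0 = 77] = 3157

Let v_k = E[τ | X_0 = k]. Boundary: v_0 = v_118 = 0. Recurrence: v_k = 1 + (v_{k-1} + v_{k+1})/2 for 1 ≤ k ≤ 117. The particular solution to v_k − (v_{k-1} + v_{k+1})/2 = 1 is v_k = −k^2. Adding homogeneous solution A + B k and matching boundaries gives v_k = k (118 − k). Substituting k = 77: v_77 = 77 · 41 = 3157.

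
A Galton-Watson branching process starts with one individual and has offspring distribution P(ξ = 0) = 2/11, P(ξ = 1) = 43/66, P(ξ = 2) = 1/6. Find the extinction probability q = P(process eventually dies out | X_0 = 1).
q = 1

Mean offspring μ = 0·2/11 + 1·43/66 + 2·1/6 = 65/66 ≤ 1. For μ ≤ 1 with offspring not concentrated at 1, the Galton-Watson process goes extinct almost surely, so q = 1.
(Algebraic check: The pgf is f(s) = 2/11 + 43/66·s + 1/6·s². The extinction probability q is the smallest fixed point of f in [0, 1]. Setting s = f(s):
  1/6·s² + (43/66 − 1)·s + 2/11 = 0
  1/6·s² − (2/11 + 1/6)·s + 2/11 = 0
which factors as (s − 1)·(1/6·s − 2/11) = 0, giving roots s = 1 and s = (2/11)/(1/6) = 12/11. Since 12/11 ≥ 1, the smallest root in [0, 1] is s = 1.)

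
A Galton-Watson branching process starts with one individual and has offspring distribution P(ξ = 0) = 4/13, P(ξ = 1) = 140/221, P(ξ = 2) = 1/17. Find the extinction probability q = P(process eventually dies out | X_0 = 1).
q = 1

Mean offspring μ = 0·4/13 + 1·140/221 + 2·1/17 = 166/221 ≤ 1. For μ ≤ 1 with offspring not concentrated at 1, the Galton-Watson process goes extinct almost surely, so q = 1.
(Algebraic check: The pgf is f(s) = 4/13 + 140/221·s + 1/17·s². The extinction probability q is the smallest fixed point of f in [0, 1]. Setting s = f(s):
  1/17·s² + (140/221 − 1)·s + 4/13 = 0
  1/17·s² − (4/13 + 1/17)·s + 4/13 = 0
which factors as (s − 1)·(1/17·s − 4/13) = 0, giving roots s = 1 and s = (4/13)/(1/17) = 68/13. Since 68/13 ≥ 1, the smallest root in [0, 1] is s = 1.)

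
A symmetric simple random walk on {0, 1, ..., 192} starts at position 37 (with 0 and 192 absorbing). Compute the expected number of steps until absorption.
E[τ | X_0 = 37] = 5735

Let v_k = E[τ | X_0 = k]. Boundary: v_0 = v_192 = 0. Recurrence: v_k = 1 + (v_{k-1} + v_{k+1})/2 for 1 ≤ k ≤ 191. The particular solution to v_k − (v_{k-1} + v_{k+1})/2 = 1 is v_k = −k^2. Adding homogeneous solution A + B k and matching boundaries gives v_k = k (192 − k). Substituting k = 37: v_37 = 37 · 155 = 5735.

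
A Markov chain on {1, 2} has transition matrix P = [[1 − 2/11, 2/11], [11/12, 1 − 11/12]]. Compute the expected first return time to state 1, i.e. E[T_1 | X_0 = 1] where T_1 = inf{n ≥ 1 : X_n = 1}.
E[T_1 | X_0 = 1] = 1/π_1 = 145/121

For an irreducible recurrent Markov chain with stationary distribution π, E[T_i | X_0 = i] = 1/π_i (Kac's formula). Here π_1 = (11/12)/(2/11 + 11/12) = (11/12)/(145/132) = 121/145, so E[T_1 | X_0 = 1] = 1/π_1 = (2/11 + 11/12)/(11/12) = (145/132)/(11/12) = 145/121.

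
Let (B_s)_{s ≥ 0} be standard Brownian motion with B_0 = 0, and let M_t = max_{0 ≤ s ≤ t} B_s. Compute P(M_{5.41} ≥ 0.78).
P(M_{5.41} ≥ 0.78) = 2·P(B_{5.41} ≥ 0.78) = 2(1 − Φ(0.78/√5.41)) ≈ 0.7374

By the reflection principle for Brownian motion, P(M_t ≥ a) = 2 · P(B_t ≥ a) for a ≥ 0. Since B_t ~ N(0, t), P(B_t ≥ 0.78) = 1 − Φ(0.78/√t) = 1 − Φ(0.78/√5.41) = 1 − Φ(0.3353). So
  P(M_{5.41} ≥ 0.78) = 2(1 − Φ(0.3353)) ≈ 0.7374.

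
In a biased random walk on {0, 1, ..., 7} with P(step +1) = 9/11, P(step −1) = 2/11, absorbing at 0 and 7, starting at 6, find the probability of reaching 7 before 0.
P(hit 7 before 0) = (1 − (2/9)^6) / (1 − (2/9)^7) = 683199/683263

Let u_k denote P(reach 7 before 0 | start at k). Boundary: u_0 = 0, u_7 = 1. Recurrence: u_k = 9/11·u_{k+1} + 2/11·u_{k-1} for 1 ≤ k ≤ 6. Try u_k = A + B·r^k with r = q/p = (2/11)/(9/11) = 2/9. Substitution satisfies the recurrence; boundary conditions give:
  u_k = (1 − r^k) / (1 − r^N) = (1 − (2/9)^6) / (1 − (2/9)^7) = 683199/683263.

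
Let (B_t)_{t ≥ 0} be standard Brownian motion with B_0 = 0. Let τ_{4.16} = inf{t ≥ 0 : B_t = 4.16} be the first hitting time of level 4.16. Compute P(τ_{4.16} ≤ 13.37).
P(τ_{4.16} ≤ 13.37) = 2(1 − Φ(4.16/√13.37)) = 2(1 − Φ(1.1377)) ≈ 0.2552

By the reflection principle for standard BM, P(τ_b ≤ t) = 2 · P(B_t ≥ b). Since B_t ~ N(0, t), P(B_t ≥ 4.16) = 1 − Φ(4.16/√t) = 1 − Φ(4.16/√13.37) = 1 − Φ(1.1377) ≈ 0.12762. Doubling: P(τ_{4.16} ≤ 13.37) ≈ 2 · 0.12762 = 0.25524 ≈ 0.2552.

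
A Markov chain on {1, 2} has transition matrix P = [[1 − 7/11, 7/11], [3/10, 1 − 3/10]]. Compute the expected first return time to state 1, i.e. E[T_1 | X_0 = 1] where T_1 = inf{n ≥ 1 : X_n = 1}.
E[T_1 | X_0 = 1] = 1/π_1 = 103/33

For an irreducible recurrent Markov chain with stationary distribution π, E[T_i | X_0 = i] = 1/π_i (Kac's formula). Here π_1 = (3/10)/(7/11 + 3/10) = (3/10)/(103/110) = 33/103, so E[T_1 | X_0 = 1] = 1/π_1 = (7/11 + 3/10)/(3/10) = (103/110)/(3/10) = 103/33.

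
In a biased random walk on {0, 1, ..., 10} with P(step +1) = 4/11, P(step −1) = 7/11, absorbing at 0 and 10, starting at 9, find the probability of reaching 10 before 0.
P(hit 10 before 0) = (1 − (7/4)^9) / (1 − (7/4)^10) = 53455284/93808891

Let u_k denote P(reach 10 before 0 | start at k). Boundary: u_0 = 0, u_10 = 1. Recurrence: u_k = 4/11·u_{k+1} + 7/11·u_{k-1} for 1 ≤ k ≤ 9. Try u_k = A + B·r^k with r = q/p = (7/11)/(4/11) = 7/4. Substitution satisfies the recurrence; boundary conditions give:
  u_k = (1 − r^k) / (1 − r^N) = (1 − (7/4)^9) / (1 − (7/4)^10) = 53455284/93808891.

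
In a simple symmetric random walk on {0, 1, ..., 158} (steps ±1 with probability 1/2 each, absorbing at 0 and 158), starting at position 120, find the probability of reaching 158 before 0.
P(hit 158 before 0) = 120/158 = 60/79

Let u_k = P(hit 158 before 0 | start at k). Then u_0 = 0, u_158 = 1, and u_k = u_{k-1}/2 + u_{k+1}/2 for 1 ≤ k ≤ 157. This harmonic recurrence is solved by u_k = k/158, giving u_120 = 120/158 = 60/79.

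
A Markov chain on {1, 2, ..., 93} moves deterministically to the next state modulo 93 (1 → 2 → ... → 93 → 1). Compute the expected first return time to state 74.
E[T_74 | X_0 = 74] = 93

The chain cycles deterministically, so starting at state 74 it returns in exactly 93 steps. Equivalently, the stationary distribution is uniform π_j = 1/93 for every state j, so by Kac's formula E[T_74] = 1/π_74 = 93.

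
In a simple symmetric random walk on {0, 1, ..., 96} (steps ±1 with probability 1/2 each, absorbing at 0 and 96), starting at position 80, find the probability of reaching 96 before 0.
P(hit 96 before 0) = 80/96 = 5/6

Let u_k = P(hit 96 before 0 | start at k). Then u_0 = 0, u_96 = 1, and u_k = u_{k-1}/2 + u_{k+1}/2 for 1 ≤ k ≤ 95. This harmonic recurrence is solved by u_k = k/96, giving u_80 = 80/96 = 5/6.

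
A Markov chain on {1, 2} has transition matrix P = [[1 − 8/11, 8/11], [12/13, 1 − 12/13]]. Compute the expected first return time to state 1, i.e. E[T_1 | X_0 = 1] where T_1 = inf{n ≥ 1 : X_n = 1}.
E[T_1 | X_0 = 1] = 1/π_1 = 59/33

For an irreducible recurrent Markov chain with stationary distribution π, E[T_i | X_0 = i] = 1/π_i (Kac's formula). Here π_1 = (12/13)/(8/11 + 12/13) = (12/13)/(236/143) = 33/59, so E[T_1 | X_0 = 1] = 1/π_1 = (8/11 + 12/13)/(12/13) = (236/143)/(12/13) = 59/33.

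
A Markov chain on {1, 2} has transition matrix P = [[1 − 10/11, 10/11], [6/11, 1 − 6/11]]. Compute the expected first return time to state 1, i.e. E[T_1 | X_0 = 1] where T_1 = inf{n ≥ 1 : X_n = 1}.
E[T_1 | X_0 = 1] = 1/π_1 = 8/3

For an irreducible recurrent Markov chain with stationary distribution π, E[T_i | X_0 = i] = 1/π_i (Kac's formula). Here π_1 = (6/11)/(10/11 + 6/11) = (6/11)/(16/11) = 3/8, so E[T_1 | X_0 = 1] = 1/π_1 = (10/11 + 6/11)/(6/11) = (16/11)/(6/11) = 8/3.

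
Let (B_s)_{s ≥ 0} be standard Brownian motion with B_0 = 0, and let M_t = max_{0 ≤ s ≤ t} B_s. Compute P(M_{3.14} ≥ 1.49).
P(M_{3.14} ≥ 1.49) = 2·P(B_{3.14} ≥ 1.49) = 2(1 − Φ(1.49/√3.14)) ≈ 0.4004

By the reflection principle for Brownian motion, P(M_t ≥ a) = 2 · P(B_t ≥ a) for a ≥ 0. Since B_t ~ N(0, t), P(B_t ≥ 1.49) = 1 − Φ(1.49/√t) = 1 − Φ(1.49/√3.14) = 1 − Φ(0.8409). So
  P(M_{3.14} ≥ 1.49) = 2(1 − Φ(0.8409)) ≈ 0.4004.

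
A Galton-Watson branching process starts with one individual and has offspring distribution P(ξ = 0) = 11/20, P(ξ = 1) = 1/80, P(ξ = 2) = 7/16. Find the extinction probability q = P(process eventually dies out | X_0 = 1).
q = 1

Mean offspring μ = 0·11/20 + 1·1/80 + 2·7/16 = 71/80 ≤ 1. For μ ≤ 1 with offspring not concentrated at 1, the Galton-Watson process goes extinct almost surely, so q = 1.
(Algebraic check: The pgf is f(s) = 11/20 + 1/80·s + 7/16·s². The extinction probability q is the smallest fixed point of f in [0, 1]. Setting s = f(s):
  7/16·s² + (1/80 − 1)·s + 11/20 = 0
  7/16·s² − (11/20 + 7/16)·s + 11/20 = 0
which factors as (s − 1)·(7/16·s − 11/20) = 0, giving roots s = 1 and s = (11/20)/(7/16) = 44/35. Since 44/35 ≥ 1, the smallest root in [0, 1] is s = 1.)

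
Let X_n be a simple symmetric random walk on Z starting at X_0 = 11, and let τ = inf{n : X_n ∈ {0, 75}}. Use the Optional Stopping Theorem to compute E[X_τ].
E[X_τ] = 11

X_n is a martingale and τ is a bounded-mean stopping time (indeed τ is finite a.s. with bounded expectation since the walk is in a bounded region). By the OST, E[X_τ] = E[X_0] = 11. Equivalently: E[X_τ] = 75 · P(hit 75 first) + 0 · P(hit 0 first) = 75 · (11/75) = 11.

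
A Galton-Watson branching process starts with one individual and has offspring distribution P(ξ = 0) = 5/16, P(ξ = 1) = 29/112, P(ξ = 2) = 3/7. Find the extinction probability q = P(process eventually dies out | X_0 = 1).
q = 35/48

The pgf is f(s) = 5/16 + 29/112·s + 3/7·s². The extinction probability q is the smallest fixed point of f in [0, 1]. Setting s = f(s):
  3/7·s² + (29/112 − 1)·s + 5/16 = 0
  3/7·s² − (5/16 + 3/7)·s + 5/16 = 0
which factors as (s − 1)·(3/7·s − 5/16) = 0, giving roots s = 1 and s = (5/16)/(3/7) = 35/48.
Mean offspring μ = 29/112 + 2·3/7 = 125/112 > 1 (supercritical), so q < 1. The extinction probability is the smaller root: q = (5/16)/(3/7) = 35/48.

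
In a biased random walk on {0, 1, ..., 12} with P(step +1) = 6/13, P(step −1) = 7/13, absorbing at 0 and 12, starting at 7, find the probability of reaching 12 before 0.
P(hit 12 before 0) = (1 − (7/6)^7) / (1 − (7/6)^12) = 4227088032/11664504865

Let u_k denote P(reach 12 before 0 | start at k). Boundary: u_0 = 0, u_12 = 1. Recurrence: u_k = 6/13·u_{k+1} + 7/13·u_{k-1} for 1 ≤ k ≤ 11. Try u_k = A + B·r^k with r = q/p = (7/13)/(6/13) = 7/6. Substitution satisfies the recurrence; boundary conditions give:
  u_k = (1 − r^k) / (1 − r^N) = (1 − (7/6)^7) / (1 − (7/6)^12) = 4227088032/11664504865.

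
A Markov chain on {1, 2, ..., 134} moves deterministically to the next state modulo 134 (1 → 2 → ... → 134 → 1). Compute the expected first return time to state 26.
E[T_26 | X_0 = 26] = 134

The chain cycles deterministically, so starting at state 26 it returns in exactly 134 steps. Equivalently, the stationary distribution is uniform π_j = 1/134 for every state j, so by Kac's formula E[T_26] = 1/π_26 = 134.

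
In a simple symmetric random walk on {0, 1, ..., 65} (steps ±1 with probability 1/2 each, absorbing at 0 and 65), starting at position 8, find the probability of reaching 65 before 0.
P(hit 65 before 0) = 8/65

Let u_k = P(hit 65 before 0 | start at k). Then u_0 = 0, u_65 = 1, and u_k = u_{k-1}/2 + u_{k+1}/2 for 1 ≤ k ≤ 64. This harmonic recurrence is solved by u_k = k/65, giving u_8 = 8/65.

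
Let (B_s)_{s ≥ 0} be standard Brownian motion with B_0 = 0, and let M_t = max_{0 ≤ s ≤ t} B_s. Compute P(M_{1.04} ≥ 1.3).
P(M_{1.04} ≥ 1.3) = 2·P(B_{1.04} ≥ 1.3) = 2(1 − Φ(1.3/√1.04)) ≈ 0.2024

By the reflection principle for Brownian motion, P(M_t ≥ a) = 2 · P(B_t ≥ a) for a ≥ 0. Since B_t ~ N(0, t), P(B_t ≥ 1.3) = 1 − Φ(1.3/√t) = 1 − Φ(1.3/√1.04) = 1 − Φ(1.2748). So
  P(M_{1.04} ≥ 1.3) = 2(1 − Φ(1.2748)) ≈ 0.2024.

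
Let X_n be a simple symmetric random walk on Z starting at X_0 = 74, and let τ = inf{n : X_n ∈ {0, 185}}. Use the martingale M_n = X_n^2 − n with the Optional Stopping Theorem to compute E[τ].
E[τ] = 8214

M_n = X_n^2 − n is a martingale (since E[X_{n+1}^2 | F_n] = X_n^2 + 1). By OST (τ has finite mean in a bounded region), E[M_τ] = E[M_0] = X_0^2 − 0 = 74^2 = 5476. Also E[M_τ] = E[X_τ^2] − E[τ]. The walk exits at 0 or 185, with P(hit 185 first) = 74/185, so E[X_τ^2] = 185^2 · 74/185 + 0 = 13690. Thus E[τ] = E[X_τ^2] − E[M_τ] = 13690 − 5476 = 8214 = 74(185 − 74) = 8214.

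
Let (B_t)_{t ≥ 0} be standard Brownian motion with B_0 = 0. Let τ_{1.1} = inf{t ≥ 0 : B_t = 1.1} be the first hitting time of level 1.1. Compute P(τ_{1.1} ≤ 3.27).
P(τ_{1.1} ≤ 3.27) = 2(1 − Φ(1.1/√3.27)) = 2(1 − Φ(0.6083)) ≈ 0.5430

By the reflection principle for standard BM, P(τ_b ≤ t) = 2 · P(B_t ≥ b). Since B_t ~ N(0, t), P(B_t ≥ 1.1) = 1 − Φ(1.1/√t) = 1 − Φ(1.1/√3.27) = 1 − Φ(0.6083) ≈ 0.27149. Doubling: P(τ_{1.1} ≤ 3.27) ≈ 2 · 0.27149 = 0.54298 ≈ 0.5430.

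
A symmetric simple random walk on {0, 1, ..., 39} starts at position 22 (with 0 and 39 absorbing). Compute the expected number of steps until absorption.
E[τ | X_0 = 22] = 374

Let v_k = E[τ | X_0 = k]. Boundary: v_0 = v_39 = 0. Recurrence: v_k = 1 + (v_{k-1} + v_{k+1})/2 for 1 ≤ k ≤ 38. The particular solution to v_k − (v_{k-1} + v_{k+1})/2 = 1 is v_k = −k^2. Adding homogeneous solution A + B k and matching boundaries gives v_k = k (39 − k). Substituting k = 22: v_22 = 22 · 17 = 374.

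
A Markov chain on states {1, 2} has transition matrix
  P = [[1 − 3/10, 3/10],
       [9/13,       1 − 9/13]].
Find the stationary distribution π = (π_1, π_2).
π_1 = 30/43, π_2 = 13/43

Solve πP = π with π_1 + π_2 = 1. From πP = π: π_1 · (1 − 3/10) + π_2 · 9/13 = π_1 ⇒ π_2 · 9/13 = π_1 · 3/10 ⇒ π_2/π_1 = (3/10)/(9/13) = 13/30. Together with π_1 + π_2 = 1:
  π_1 = (9/13)/(3/10 + 9/13) = (9/13)/(129/130) = 30/43,
  π_2 = (3/10)/(3/10 + 9/13) = (3/10)/(129/130) = 13/43.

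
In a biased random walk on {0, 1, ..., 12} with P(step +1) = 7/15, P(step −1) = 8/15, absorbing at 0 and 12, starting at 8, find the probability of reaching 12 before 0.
P(hit 12 before 0) = (1 − (8/7)^8) / (1 − (8/7)^12) = 15599297/32376513

Let u_k denote P(reach 12 before 0 | start at k). Boundary: u_0 = 0, u_12 = 1. Recurrence: u_k = 7/15·u_{k+1} + 8/15·u_{k-1} for 1 ≤ k ≤ 11. Try u_k = A + B·r^k with r = q/p = (8/15)/(7/15) = 8/7. Substitution satisfies the recurrence; boundary conditions give:
  u_k = (1 − r^k) / (1 − r^N) = (1 − (8/7)^8) / (1 − (8/7)^12) = 15599297/32376513.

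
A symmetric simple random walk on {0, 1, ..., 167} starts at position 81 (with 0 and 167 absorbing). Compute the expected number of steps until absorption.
E[τ | X_0 = 81] = 6966

Let v_k = E[τ | X_0 = k]. Boundary: v_0 = v_167 = 0. Recurrence: v_k = 1 + (v_{k-1} + v_{k+1})/2 for 1 ≤ k ≤ 166. The particular solution to v_k − (v_{k-1} + v_{k+1})/2 = 1 is v_k = −k^2. Adding homogeneous solution A + B k and matching boundaries gives v_k = k (167 − k). Substituting k = 81: v_81 = 81 · 86 = 6966.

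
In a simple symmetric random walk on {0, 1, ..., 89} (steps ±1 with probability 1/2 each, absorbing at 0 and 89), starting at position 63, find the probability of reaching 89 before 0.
P(hit 89 before 0) = 63/89

Let u_k = P(hit 89 before 0 | start at k). Then u_0 = 0, u_89 = 1, and u_k = u_{k-1}/2 + u_{k+1}/2 for 1 ≤ k ≤ 88. This harmonic recurrence is solved by u_k = k/89, giving u_63 = 63/89.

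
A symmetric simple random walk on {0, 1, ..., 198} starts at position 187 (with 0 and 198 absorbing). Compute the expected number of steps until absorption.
E[τ | X_0 = 187] = 2057

Let v_k = E[τ | X_0 = k]. Boundary: v_0 = v_198 = 0. Recurrence: v_k = 1 + (v_{k-1} + v_{k+1})/2 for 1 ≤ k ≤ 197. The particular solution to v_k − (v_{k-1} + v_{k+1})/2 = 1 is v_k = −k^2. Adding homogeneous solution A + B k and matching boundaries gives v_k = k (198 − k). Substituting k = 187: v_187 = 187 · 11 = 2057.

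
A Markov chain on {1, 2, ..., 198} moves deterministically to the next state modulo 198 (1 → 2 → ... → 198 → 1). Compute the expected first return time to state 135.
E[T_135 | X_0 = 135] = 198

The chain cycles deterministically, so starting at state 135 it returns in exactly 198 steps. Equivalently, the stationary distribution is uniform π_j = 1/198 for every state j, so by Kac's formula E[T_135] = 1/π_135 = 198.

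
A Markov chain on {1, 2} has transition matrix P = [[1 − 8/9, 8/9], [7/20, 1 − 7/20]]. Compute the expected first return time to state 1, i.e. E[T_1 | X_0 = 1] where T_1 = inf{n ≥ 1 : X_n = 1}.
E[T_1 | X_0 = 1] = 1/π_1 = 223/63

For an irreducible recurrent Markov chain with stationary distribution π, E[T_i | X_0 = i] = 1/π_i (Kac's formula). Here π_1 = (7/20)/(8/9 + 7/20) = (7/20)/(223/180) = 63/223, so E[T_1 | X_0 = 1] = 1/π_1 = (8/9 + 7/20)/(7/20) = (223/180)/(7/20) = 223/63.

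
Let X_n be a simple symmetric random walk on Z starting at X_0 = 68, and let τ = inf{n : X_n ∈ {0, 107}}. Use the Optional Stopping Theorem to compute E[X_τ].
E[X_τ] = 68

X_n is a martingale and τ is a bounded-mean stopping time (indeed τ is finite a.s. with bounded expectation since the walk is in a bounded region). By the OST, E[X_τ] = E[X_0] = 68. Equivalently: E[X_τ] = 107 · P(hit 107 first) + 0 · P(hit 0 first) = 107 · (68/107) = 68.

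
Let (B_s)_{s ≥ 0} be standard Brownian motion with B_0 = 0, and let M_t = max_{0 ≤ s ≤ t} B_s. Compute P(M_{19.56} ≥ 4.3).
P(M_{19.56} ≥ 4.3) = 2·P(B_{19.56} ≥ 4.3) = 2(1 − Φ(4.3/√19.56)) ≈ 0.3309

By the reflection principle for Brownian motion, P(M_t ≥ a) = 2 · P(B_t ≥ a) for a ≥ 0. Since B_t ~ N(0, t), P(B_t ≥ 4.3) = 1 − Φ(4.3/√t) = 1 − Φ(4.3/√19.56) = 1 − Φ(0.9723). So
  P(M_{19.56} ≥ 4.3) = 2(1 − Φ(0.9723)) ≈ 0.3309.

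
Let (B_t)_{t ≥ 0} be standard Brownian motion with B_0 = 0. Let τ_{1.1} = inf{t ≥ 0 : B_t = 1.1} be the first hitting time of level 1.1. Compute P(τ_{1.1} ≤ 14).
P(τ_{1.1} ≤ 14) = 2(1 − Φ(1.1/√14)) = 2(1 − Φ(0.2940)) ≈ 0.7688

By the reflection principle for standard BM, P(τ_b ≤ t) = 2 · P(B_t ≥ b). Since B_t ~ N(0, t), P(B_t ≥ 1.1) = 1 − Φ(1.1/√t) = 1 − Φ(1.1/√14) = 1 − Φ(0.2940) ≈ 0.38438. Doubling: P(τ_{1.1} ≤ 14) ≈ 2 · 0.38438 = 0.76876 ≈ 0.7688.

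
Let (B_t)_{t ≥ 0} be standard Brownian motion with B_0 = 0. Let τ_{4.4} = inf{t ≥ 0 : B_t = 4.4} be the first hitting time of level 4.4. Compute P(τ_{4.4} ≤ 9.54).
P(τ_{4.4} ≤ 9.54) = 2(1 − Φ(4.4/√9.54)) = 2(1 − Φ(1.4246)) ≈ 0.1543

By the reflection principle for standard BM, P(τ_b ≤ t) = 2 · P(B_t ≥ b). Since B_t ~ N(0, t), P(B_t ≥ 4.4) = 1 − Φ(4.4/√t) = 1 − Φ(4.4/√9.54) = 1 − Φ(1.4246) ≈ 0.07714. Doubling: P(τ_{4.4} ≤ 9.54) ≈ 2 · 0.07714 = 0.15428 ≈ 0.1543.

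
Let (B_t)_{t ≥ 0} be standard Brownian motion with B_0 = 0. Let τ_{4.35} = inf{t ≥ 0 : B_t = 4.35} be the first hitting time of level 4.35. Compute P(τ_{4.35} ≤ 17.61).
P(τ_{4.35} ≤ 17.61) = 2(1 − Φ(4.35/√17.61)) = 2(1 − Φ(1.0366)) ≈ 0.2999

By the reflection principle for standard BM, P(τ_b ≤ t) = 2 · P(B_t ≥ b). Since B_t ~ N(0, t), P(B_t ≥ 4.35) = 1 − Φ(4.35/√t) = 1 − Φ(4.35/√17.61) = 1 − Φ(1.0366) ≈ 0.14996. Doubling: P(τ_{4.35} ≤ 17.61) ≈ 2 · 0.14996 = 0.29992 ≈ 0.2999.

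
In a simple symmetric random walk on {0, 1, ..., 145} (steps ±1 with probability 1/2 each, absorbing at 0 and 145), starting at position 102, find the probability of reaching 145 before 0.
P(hit 145 before 0) = 102/145

Let u_k = P(hit 145 before 0 | start at k). Then u_0 = 0, u_145 = 1, and u_k = u_{k-1}/2 + u_{k+1}/2 for 1 ≤ k ≤ 144. This harmonic recurrence is solved by u_k = k/145, giving u_102 = 102/145.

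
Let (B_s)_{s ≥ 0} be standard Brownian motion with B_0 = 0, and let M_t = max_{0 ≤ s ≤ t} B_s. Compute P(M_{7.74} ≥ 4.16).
P(M_{7.74} ≥ 4.16) = 2·P(B_{7.74} ≥ 4.16) = 2(1 − Φ(4.16/√7.74)) ≈ 0.1348

By the reflection principle for Brownian motion, P(M_t ≥ a) = 2 · P(B_t ≥ a) for a ≥ 0. Since B_t ~ N(0, t), P(B_t ≥ 4.16) = 1 − Φ(4.16/√t) = 1 − Φ(4.16/√7.74) = 1 − Φ(1.4953). So
  P(M_{7.74} ≥ 4.16) = 2(1 − Φ(1.4953)) ≈ 0.1348.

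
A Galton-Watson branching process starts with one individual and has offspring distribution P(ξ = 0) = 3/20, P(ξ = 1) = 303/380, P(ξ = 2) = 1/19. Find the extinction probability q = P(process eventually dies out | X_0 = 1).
q = 1

Mean offspring μ = 0·3/20 + 1·303/380 + 2·1/19 = 343/380 ≤ 1. For μ ≤ 1 with offspring not concentrated at 1, the Galton-Watson process goes extinct almost surely, so q = 1.
(Algebraic check: The pgf is f(s) = 3/20 + 303/380·s + 1/19·s². The extinction probability q is the smallest fixed point of f in [0, 1]. Setting s = f(s):
  1/19·s² + (303/380 − 1)·s + 3/20 = 0
  1/19·s² − (3/20 + 1/19)·s + 3/20 = 0
which factors as (s − 1)·(1/19·s − 3/20) = 0, giving roots s = 1 and s = (3/20)/(1/19) = 57/20. Since 57/20 ≥ 1, the smallest root in [0, 1] is s = 1.)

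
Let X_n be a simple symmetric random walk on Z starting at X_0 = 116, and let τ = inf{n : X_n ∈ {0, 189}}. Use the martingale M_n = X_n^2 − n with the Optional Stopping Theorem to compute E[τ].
E[τ] = 8468

M_n = X_n^2 − n is a martingale (since E[X_{n+1}^2 | F_n] = X_n^2 + 1). By OST (τ has finite mean in a bounded region), E[M_τ] = E[M_0] = X_0^2 − 0 = 116^2 = 13456. Also E[M_τ] = E[X_τ^2] − E[τ]. The walk exits at 0 or 189, with P(hit 189 first) = 116/189, so E[X_τ^2] = 189^2 · 116/189 + 0 = 21924. Thus E[τ] = E[X_τ^2] − E[M_τ] = 21924 − 13456 = 8468 = 116(189 − 116) = 8468.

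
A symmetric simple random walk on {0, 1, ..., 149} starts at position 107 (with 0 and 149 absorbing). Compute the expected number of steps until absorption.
E[τ | X_0 = 107] = 4494

Let v_k = E[τ | X_0 = k]. Boundary: v_0 = v_149 = 0. Recurrence: v_k = 1 + (v_{k-1} + v_{k+1})/2 for 1 ≤ k ≤ 148. The particular solution to v_k − (v_{k-1} + v_{k+1})/2 = 1 is v_k = −k^2. Adding homogeneous solution A + B k and matching boundaries gives v_k = k (149 − k). Substituting k = 107: v_107 = 107 · 42 = 4494.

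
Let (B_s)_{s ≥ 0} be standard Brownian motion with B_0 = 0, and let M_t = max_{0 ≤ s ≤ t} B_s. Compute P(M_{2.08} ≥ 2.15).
P(M_{2.08} ≥ 2.15) = 2·P(B_{2.08} ≥ 2.15) = 2(1 − Φ(2.15/√2.08)) ≈ 0.1360

By the reflection principle for Brownian motion, P(M_t ≥ a) = 2 · P(B_t ≥ a) for a ≥ 0. Since B_t ~ N(0, t), P(B_t ≥ 2.15) = 1 − Φ(2.15/√t) = 1 − Φ(2.15/√2.08) = 1 − Φ(1.4908). So
  P(M_{2.08} ≥ 2.15) = 2(1 − Φ(1.4908)) ≈ 0.1360.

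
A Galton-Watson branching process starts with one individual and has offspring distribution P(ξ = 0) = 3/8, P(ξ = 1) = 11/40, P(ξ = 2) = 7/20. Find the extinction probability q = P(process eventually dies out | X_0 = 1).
q = 1

Mean offspring μ = 0·3/8 + 1·11/40 + 2·7/20 = 39/40 ≤ 1. For μ ≤ 1 with offspring not concentrated at 1, the Galton-Watson process goes extinct almost surely, so q = 1.
(Algebraic check: The pgf is f(s) = 3/8 + 11/40·s + 7/20·s². The extinction probability q is the smallest fixed point of f in [0, 1]. Setting s = f(s):
  7/20·s² + (11/40 − 1)·s + 3/8 = 0
  7/20·s² − (3/8 + 7/20)·s + 3/8 = 0
which factors as (s − 1)·(7/20·s − 3/8) = 0, giving roots s = 1 and s = (3/8)/(7/20) = 15/14. Since 15/14 ≥ 1, the smallest root in [0, 1] is s = 1.)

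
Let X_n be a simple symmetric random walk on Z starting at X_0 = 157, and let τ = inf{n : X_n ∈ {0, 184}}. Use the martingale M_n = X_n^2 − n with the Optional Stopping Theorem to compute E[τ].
E[τ] = 4239

M_n = X_n^2 − n is a martingale (since E[X_{n+1}^2 | F_n] = X_n^2 + 1). By OST (τ has finite mean in a bounded region), E[M_τ] = E[M_0] = X_0^2 − 0 = 157^2 = 24649. Also E[M_τ] = E[X_τ^2] − E[τ]. The walk exits at 0 or 184, with P(hit 184 first) = 157/184, so E[X_τ^2] = 184^2 · 157/184 + 0 = 28888. Thus E[τ] = E[X_τ^2] − E[M_τ] = 28888 − 24649 = 4239 = 157(184 − 157) = 4239.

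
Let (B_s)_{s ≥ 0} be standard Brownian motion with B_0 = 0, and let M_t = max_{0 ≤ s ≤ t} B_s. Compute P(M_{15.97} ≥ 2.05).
P(M_{15.97} ≥ 2.05) = 2·P(B_{15.97} ≥ 2.05) = 2(1 − Φ(2.05/√15.97)) ≈ 0.6080

By the reflection principle for Brownian motion, P(M_t ≥ a) = 2 · P(B_t ≥ a) for a ≥ 0. Since B_t ~ N(0, t), P(B_t ≥ 2.05) = 1 − Φ(2.05/√t) = 1 − Φ(2.05/√15.97) = 1 − Φ(0.5130). So
  P(M_{15.97} ≥ 2.05) = 2(1 − Φ(0.5130)) ≈ 0.6080.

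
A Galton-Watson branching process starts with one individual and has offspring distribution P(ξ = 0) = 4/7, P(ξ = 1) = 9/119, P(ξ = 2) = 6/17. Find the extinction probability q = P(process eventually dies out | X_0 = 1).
q = 1

Mean offspring μ = 0·4/7 + 1·9/119 + 2·6/17 = 93/119 ≤ 1. For μ ≤ 1 with offspring not concentrated at 1, the Galton-Watson process goes extinct almost surely, so q = 1.
(Algebraic check: The pgf is f(s) = 4/7 + 9/119·s + 6/17·s². The extinction probability q is the smallest fixed point of f in [0, 1]. Setting s = f(s):
  6/17·s² + (9/119 − 1)·s + 4/7 = 0
  6/17·s² − (4/7 + 6/17)·s + 4/7 = 0
which factors as (s − 1)·(6/17·s − 4/7) = 0, giving roots s = 1 and s = (4/7)/(6/17) = 34/21. Since 34/21 ≥ 1, the smallest root in [0, 1] is s = 1.)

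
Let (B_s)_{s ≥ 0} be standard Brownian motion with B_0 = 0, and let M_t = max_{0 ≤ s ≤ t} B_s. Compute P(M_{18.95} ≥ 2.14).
P(M_{18.95} ≥ 2.14) = 2·P(B_{18.95} ≥ 2.14) = 2(1 − Φ(2.14/√18.95)) ≈ 0.6230

By the reflection principle for Brownian motion, P(M_t ≥ a) = 2 · P(B_t ≥ a) for a ≥ 0. Since B_t ~ N(0, t), P(B_t ≥ 2.14) = 1 − Φ(2.14/√t) = 1 − Φ(2.14/√18.95) = 1 − Φ(0.4916). So
  P(M_{18.95} ≥ 2.14) = 2(1 − Φ(0.4916)) ≈ 0.6230.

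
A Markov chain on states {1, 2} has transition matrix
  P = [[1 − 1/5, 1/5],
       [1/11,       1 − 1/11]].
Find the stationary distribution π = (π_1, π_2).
π_1 = 5/16, π_2 = 11/16

Solve πP = π with π_1 + π_2 = 1. From πP = π: π_1 · (1 − 1/5) + π_2 · 1/11 = π_1 ⇒ π_2 · 1/11 = π_1 · 1/5 ⇒ π_2/π_1 = (1/5)/(1/11) = 11/5. Together with π_1 + π_2 = 1:
  π_1 = (1/11)/(1/5 + 1/11) = (1/11)/(16/55) = 5/16,
  π_2 = (1/5)/(1/5 + 1/11) = (1/5)/(16/55) = 11/16.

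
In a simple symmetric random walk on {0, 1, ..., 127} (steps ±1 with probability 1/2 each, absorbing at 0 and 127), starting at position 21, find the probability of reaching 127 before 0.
P(hit 127 before 0) = 21/127

Let u_k = P(hit 127 before 0 | start at k). Then u_0 = 0, u_127 = 1, and u_k = u_{k-1}/2 + u_{k+1}/2 for 1 ≤ k ≤ 126. This harmonic recurrence is solved by u_k = k/127, giving u_21 = 21/127.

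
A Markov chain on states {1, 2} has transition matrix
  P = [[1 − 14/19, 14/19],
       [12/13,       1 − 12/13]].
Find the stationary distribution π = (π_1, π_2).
π_1 = 114/205, π_2 = 91/205

Solve πP = π with π_1 + π_2 = 1. From πP = π: π_1 · (1 − 14/19) + π_2 · 12/13 = π_1 ⇒ π_2 · 12/13 = π_1 · 14/19 ⇒ π_2/π_1 = (14/19)/(12/13) = 91/114. Together with π_1 + π_2 = 1:
  π_1 = (12/13)/(14/19 + 12/13) = (12/13)/(410/247) = 114/205,
  π_2 = (14/19)/(14/19 + 12/13) = (14/19)/(410/247) = 91/205.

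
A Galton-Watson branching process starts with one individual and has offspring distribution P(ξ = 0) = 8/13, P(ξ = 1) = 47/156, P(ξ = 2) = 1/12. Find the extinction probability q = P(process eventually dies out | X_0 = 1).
q = 1

Mean offspring μ = 0·8/13 + 1·47/156 + 2·1/12 = 73/156 ≤ 1. For μ ≤ 1 with offspring not concentrated at 1, the Galton-Watson process goes extinct almost surely, so q = 1.
(Algebraic check: The pgf is f(s) = 8/13 + 47/156·s + 1/12·s². The extinction probability q is the smallest fixed point of f in [0, 1]. Setting s = f(s):
  1/12·s² + (47/156 − 1)·s + 8/13 = 0
  1/12·s² − (8/13 + 1/12)·s + 8/13 = 0
which factors as (s − 1)·(1/12·s − 8/13) = 0, giving roots s = 1 and s = (8/13)/(1/12) = 96/13. Since 96/13 ≥ 1, the smallest root in [0, 1] is s = 1.)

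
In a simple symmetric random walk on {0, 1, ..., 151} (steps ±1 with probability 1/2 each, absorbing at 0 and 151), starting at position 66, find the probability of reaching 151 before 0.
P(hit 151 before 0) = 66/151

Let u_k = P(hit 151 before 0 | start at k). Then u_0 = 0, u_151 = 1, and u_k = u_{k-1}/2 + u_{k+1}/2 for 1 ≤ k ≤ 150. This harmonic recurrence is solved by u_k = k/151, giving u_66 = 66/151.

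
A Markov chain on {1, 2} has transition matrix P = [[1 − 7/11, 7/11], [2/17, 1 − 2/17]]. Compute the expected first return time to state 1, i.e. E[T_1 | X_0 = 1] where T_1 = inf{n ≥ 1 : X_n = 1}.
E[T_1 | X_0 = 1] = 1/π_1 = 141/22

For an irreducible recurrent Markov chain with stationary distribution π, E[T_i | X_0 = i] = 1/π_i (Kac's formula). Here π_1 = (2/17)/(7/11 + 2/17) = (2/17)/(141/187) = 22/141, so E[T_1 | X_0 = 1] = 1/π_1 = (7/11 + 2/17)/(2/17) = (141/187)/(2/17) = 141/22.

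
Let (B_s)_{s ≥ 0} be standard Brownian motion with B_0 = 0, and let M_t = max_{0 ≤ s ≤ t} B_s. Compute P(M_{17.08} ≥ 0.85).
P(M_{17.08} ≥ 0.85) = 2·P(B_{17.08} ≥ 0.85) = 2(1 − Φ(0.85/√17.08)) ≈ 0.8370

By the reflection principle for Brownian motion, P(M_t ≥ a) = 2 · P(B_t ≥ a) for a ≥ 0. Since B_t ~ N(0, t), P(B_t ≥ 0.85) = 1 − Φ(0.85/√t) = 1 − Φ(0.85/√17.08) = 1 − Φ(0.2057). So
  P(M_{17.08} ≥ 0.85) = 2(1 − Φ(0.2057)) ≈ 0.8370.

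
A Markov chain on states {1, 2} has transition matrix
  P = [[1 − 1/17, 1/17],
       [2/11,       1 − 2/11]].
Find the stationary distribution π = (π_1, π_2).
π_1 = 34/45, π_2 = 11/45

Solve πP = π with π_1 + π_2 = 1. From πP = π: π_1 · (1 − 1/17) + π_2 · 2/11 = π_1 ⇒ π_2 · 2/11 = π_1 · 1/17 ⇒ π_2/π_1 = (1/17)/(2/11) = 11/34. Together with π_1 + π_2 = 1:
  π_1 = (2/11)/(1/17 + 2/11) = (2/11)/(45/187) = 34/45,
  π_2 = (1/17)/(1/17 + 2/11) = (1/17)/(45/187) = 11/45.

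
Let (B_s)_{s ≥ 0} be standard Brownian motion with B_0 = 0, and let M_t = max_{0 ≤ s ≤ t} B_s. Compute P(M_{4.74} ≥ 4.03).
P(M_{4.74} ≥ 4.03) = 2·P(B_{4.74} ≥ 4.03) = 2(1 − Φ(4.03/√4.74)) ≈ 0.0642

By the reflection principle for Brownian motion, P(M_t ≥ a) = 2 · P(B_t ≥ a) for a ≥ 0. Since B_t ~ N(0, t), P(B_t ≥ 4.03) = 1 − Φ(4.03/√t) = 1 − Φ(4.03/√4.74) = 1 − Φ(1.8510). So
  P(M_{4.74} ≥ 4.03) = 2(1 − Φ(1.8510)) ≈ 0.0642.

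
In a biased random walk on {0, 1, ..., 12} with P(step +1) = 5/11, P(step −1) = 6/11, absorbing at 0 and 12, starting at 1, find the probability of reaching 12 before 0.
P(hit 12 before 0) = (1 − (6/5)^1) / (1 − (6/5)^12) = 48828125/1932641711

Let u_k denote P(reach 12 before 0 | start at k). Boundary: u_0 = 0, u_12 = 1. Recurrence: u_k = 5/11·u_{k+1} + 6/11·u_{k-1} for 1 ≤ k ≤ 11. Try u_k = A + B·r^k with r = q/p = (6/11)/(5/11) = 6/5. Substitution satisfies the recurrence; boundary conditions give:
  u_k = (1 − r^k) / (1 − r^N) = (1 − (6/5)^1) / (1 − (6/5)^12) = 48828125/1932641711.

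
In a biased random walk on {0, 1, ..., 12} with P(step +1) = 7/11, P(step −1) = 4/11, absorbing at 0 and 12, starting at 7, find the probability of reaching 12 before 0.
P(hit 12 before 0) = (1 − (4/7)^7) / (1 − (4/7)^12) = 4521973771/4608169995

Let u_k denote P(reach 12 before 0 | start at k). Boundary: u_0 = 0, u_12 = 1. Recurrence: u_k = 7/11·u_{k+1} + 4/11·u_{k-1} for 1 ≤ k ≤ 11. Try u_k = A + B·r^k with r = q/p = (4/11)/(7/11) = 4/7. Substitution satisfies the recurrence; boundary conditions give:
  u_k = (1 − r^k) / (1 − r^N) = (1 − (4/7)^7) / (1 − (4/7)^12) = 4521973771/4608169995.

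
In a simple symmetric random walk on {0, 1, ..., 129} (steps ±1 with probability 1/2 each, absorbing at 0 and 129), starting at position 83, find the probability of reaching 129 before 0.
P(hit 129 before 0) = 83/129

Let u_k = P(hit 129 before 0 | start at k). Then u_0 = 0, u_129 = 1, and u_k = u_{k-1}/2 + u_{k+1}/2 for 1 ≤ k ≤ 128. This harmonic recurrence is solved by u_k = k/129, giving u_83 = 83/129.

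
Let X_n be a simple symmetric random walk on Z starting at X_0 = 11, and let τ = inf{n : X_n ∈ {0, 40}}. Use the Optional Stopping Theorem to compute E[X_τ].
E[X_τ] = 11

X_n is a martingale and τ is a bounded-mean stopping time (indeed τ is finite a.s. with bounded expectation since the walk is in a bounded region). By the OST, E[X_τ] = E[X_0] = 11. Equivalently: E[X_τ] = 40 · P(hit 40 first) + 0 · P(hit 0 first) = 40 · (11/40) = 11.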